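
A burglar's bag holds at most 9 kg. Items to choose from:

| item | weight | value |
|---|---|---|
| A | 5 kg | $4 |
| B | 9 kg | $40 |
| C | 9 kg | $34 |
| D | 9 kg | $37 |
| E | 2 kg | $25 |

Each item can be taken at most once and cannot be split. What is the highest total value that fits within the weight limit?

$40

Check high-value combinations within 9 kg:
- B: weight 9, value 40
- D: weight 9, value 37
- C: weight 9, value 34
- A+E: weight 5+2=7, value 4+25=29
- E: weight 2, value 25
Best: $40.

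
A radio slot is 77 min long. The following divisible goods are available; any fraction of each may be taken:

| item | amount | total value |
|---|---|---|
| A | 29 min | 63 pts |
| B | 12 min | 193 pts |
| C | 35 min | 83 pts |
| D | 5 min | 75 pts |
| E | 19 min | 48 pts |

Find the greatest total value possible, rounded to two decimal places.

Take in order of value per unit:
- B (193/12 per unit): all 12 → value 193, running total 193.00
- D (75/5 per unit): all 5 → value 75, running total 268.00
- E (48/19 per unit): all 19 → value 48, running total 316.00
- C (83/35 per unit): all 35 → value 83, running total 399.00
- A (63/29 per unit): 6 of 29 → value 6×63/29 = 13.0345, running total 412.03
Total 412.03.

412.03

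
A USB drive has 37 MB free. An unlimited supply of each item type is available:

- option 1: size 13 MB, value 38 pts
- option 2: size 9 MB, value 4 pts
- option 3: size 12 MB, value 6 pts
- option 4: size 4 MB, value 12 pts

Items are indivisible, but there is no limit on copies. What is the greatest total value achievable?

Best value-per-unit is option 4 at 12/4; filling with it alone gives 9×12 = 108.
Optimal mix: 1×option 1 + 6×option 4 → size 37, value 110.

110 pts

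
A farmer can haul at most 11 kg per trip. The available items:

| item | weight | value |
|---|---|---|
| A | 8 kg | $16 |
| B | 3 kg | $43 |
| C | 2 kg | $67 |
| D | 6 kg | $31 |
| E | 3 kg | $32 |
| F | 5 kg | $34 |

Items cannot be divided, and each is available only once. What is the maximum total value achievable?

This is a 0/1 knapsack; check combinations near the capacity.
- B+C+F: weight 3+2+5=10, value 43+67+34=144
- B+C+E: weight 3+2+3=8, value 43+67+32=142
- B+C+D: weight 3+2+6=11, value 43+67+31=141
Best: $144.

$144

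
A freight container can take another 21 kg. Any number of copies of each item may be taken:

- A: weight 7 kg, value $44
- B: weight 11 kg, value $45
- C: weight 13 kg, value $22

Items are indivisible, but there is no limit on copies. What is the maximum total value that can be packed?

Best value-per-unit is A at 44/7, and filling with it alone uses weight 3×7=21. No mix of the others beats 3×44 = 132.

$132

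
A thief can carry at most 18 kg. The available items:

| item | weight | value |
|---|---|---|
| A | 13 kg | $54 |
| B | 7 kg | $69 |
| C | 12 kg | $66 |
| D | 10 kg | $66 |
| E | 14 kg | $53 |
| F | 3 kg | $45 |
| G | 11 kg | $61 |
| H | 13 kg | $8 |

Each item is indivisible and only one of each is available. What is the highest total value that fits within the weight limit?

This is a 0/1 knapsack; check combinations near the capacity.
- B+D: weight 7+10=17, value 69+66=135
- B+G: weight 7+11=18, value 69+61=130
- B+F: weight 7+3=10, value 69+45=114
Best: $135.

$135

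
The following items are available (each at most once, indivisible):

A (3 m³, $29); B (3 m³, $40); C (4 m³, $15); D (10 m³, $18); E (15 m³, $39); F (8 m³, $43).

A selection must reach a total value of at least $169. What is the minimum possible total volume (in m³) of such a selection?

39

Subsets with value ≥ 169, sorted by total volume:
- A+B+D+E+F: volume 39, value 169
- A+B+C+D+E+F: volume 43, value 184
Minimum volume: 39 m³.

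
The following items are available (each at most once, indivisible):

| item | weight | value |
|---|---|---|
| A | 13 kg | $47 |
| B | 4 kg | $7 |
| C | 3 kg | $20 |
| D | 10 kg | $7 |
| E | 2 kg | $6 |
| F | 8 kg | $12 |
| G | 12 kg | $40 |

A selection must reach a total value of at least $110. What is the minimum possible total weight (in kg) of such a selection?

Subsets with value ≥ 110, sorted by total weight:
- A+C+E+G: weight 30, value 113
- A+B+C+G: weight 32, value 114
- A+B+C+E+G: weight 34, value 120
Minimum weight: 30 kg.

30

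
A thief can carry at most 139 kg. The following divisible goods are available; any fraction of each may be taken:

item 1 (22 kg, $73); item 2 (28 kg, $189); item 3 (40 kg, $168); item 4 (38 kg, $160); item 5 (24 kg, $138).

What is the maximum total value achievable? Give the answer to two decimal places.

684.86

Take in order of value per unit:
- item 2 (189/28 per unit): all 28 → value 189, running total 189.00
- item 5 (138/24 per unit): all 24 → value 138, running total 327.00
- item 4 (160/38 per unit): all 38 → value 160, running total 487.00
- item 3 (168/40 per unit): all 40 → value 168, running total 655.00
- item 1 (73/22 per unit): 9 of 22 → value 9×73/22 = 29.8636, running total 684.86
Total 684.86.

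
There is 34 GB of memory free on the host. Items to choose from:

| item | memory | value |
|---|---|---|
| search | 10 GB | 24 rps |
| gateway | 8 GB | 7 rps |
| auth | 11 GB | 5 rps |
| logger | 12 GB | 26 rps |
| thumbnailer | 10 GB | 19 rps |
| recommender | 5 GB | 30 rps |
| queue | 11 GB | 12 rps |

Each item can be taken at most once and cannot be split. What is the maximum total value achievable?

Check high-value combinations within 34 GB:
- search+logger+recommender: memory 10+12+5=27, value 24+26+30=80
- search+gateway+thumbnailer+recommender: memory 10+8+10+5=33, value 24+7+19+30=80
- logger+thumbnailer+recommender: memory 12+10+5=27, value 26+19+30=75
- search+thumbnailer+recommender: memory 10+10+5=25, value 24+19+30=73
Best: 80 rps.

80 rps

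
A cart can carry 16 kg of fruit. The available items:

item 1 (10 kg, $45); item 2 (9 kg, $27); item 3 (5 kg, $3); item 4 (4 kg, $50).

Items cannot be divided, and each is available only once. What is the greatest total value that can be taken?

Check high-value combinations within 16 kg:
- item 1+item 4: weight 10+4=14, value 45+50=95
- item 2+item 4: weight 9+4=13, value 27+50=77
- item 3+item 4: weight 5+4=9, value 3+50=53
- item 4: weight 4, value 50
Best: $95.

$95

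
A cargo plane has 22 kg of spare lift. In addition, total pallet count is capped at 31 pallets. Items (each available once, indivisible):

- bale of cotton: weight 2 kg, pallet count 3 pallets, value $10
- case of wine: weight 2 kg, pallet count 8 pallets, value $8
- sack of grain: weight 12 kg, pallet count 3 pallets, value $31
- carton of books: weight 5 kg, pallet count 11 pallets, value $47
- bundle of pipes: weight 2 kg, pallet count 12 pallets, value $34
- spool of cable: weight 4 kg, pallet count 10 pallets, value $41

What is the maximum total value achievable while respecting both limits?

$122

Feasible sets respecting both limits:
- bale of cotton+sack of grain+carton of books+bundle of pipes: weight 21, pallet count 29, value 122
- sack of grain+carton of books+spool of cable: weight 21, pallet count 24, value 119
- bale of cotton+sack of grain+bundle of pipes+spool of cable: weight 20, pallet count 28, value 116
- sack of grain+carton of books+bundle of pipes: weight 19, pallet count 26, value 112
Best: $122.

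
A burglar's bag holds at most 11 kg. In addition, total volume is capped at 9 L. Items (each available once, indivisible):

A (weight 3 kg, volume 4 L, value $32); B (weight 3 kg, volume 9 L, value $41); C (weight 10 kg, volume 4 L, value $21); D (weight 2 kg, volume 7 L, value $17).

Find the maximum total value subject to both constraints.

Feasible sets respecting both limits:
- B: weight 3, volume 9, value 41
- A: weight 3, volume 4, value 32
- C: weight 10, volume 4, value 21
- D: weight 2, volume 7, value 17
Best: $41.

$41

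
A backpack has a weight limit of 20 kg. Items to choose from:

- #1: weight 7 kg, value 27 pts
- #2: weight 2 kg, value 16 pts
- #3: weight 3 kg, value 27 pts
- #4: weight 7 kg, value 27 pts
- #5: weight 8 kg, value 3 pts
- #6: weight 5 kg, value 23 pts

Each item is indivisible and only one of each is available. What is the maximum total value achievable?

Check high-value combinations within 20 kg:
- #1+#2+#3+#4: weight 7+2+3+7=19, value 27+16+27+27=97
- #1+#2+#3+#6: weight 7+2+3+5=17, value 27+16+27+23=93
- #2+#3+#4+#6: weight 2+3+7+5=17, value 16+27+27+23=93
Best: 97 pts.

97 pts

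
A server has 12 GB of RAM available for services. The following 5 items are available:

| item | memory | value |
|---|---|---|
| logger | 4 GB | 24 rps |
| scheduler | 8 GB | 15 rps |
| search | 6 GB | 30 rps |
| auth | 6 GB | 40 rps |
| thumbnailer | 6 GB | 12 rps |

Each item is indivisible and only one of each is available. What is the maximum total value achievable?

70 rps

This is a 0/1 knapsack; check combinations near the capacity.
- search+auth: memory 6+6=12, value 30+40=70
- logger+auth: memory 4+6=10, value 24+40=64
- logger+search: memory 4+6=10, value 24+30=54
Best: 70 rps.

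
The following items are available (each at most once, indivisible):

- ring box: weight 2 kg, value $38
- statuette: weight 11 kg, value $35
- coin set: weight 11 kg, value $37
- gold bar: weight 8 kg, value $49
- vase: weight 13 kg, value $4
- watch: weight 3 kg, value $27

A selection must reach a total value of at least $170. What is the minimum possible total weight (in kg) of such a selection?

Subsets with value ≥ 170, sorted by total weight:
- ring box+statuette+coin set+gold bar+watch: weight 35, value 186
- ring box+statuette+coin set+gold bar+vase+watch: weight 48, value 190
Minimum weight: 35 kg.

35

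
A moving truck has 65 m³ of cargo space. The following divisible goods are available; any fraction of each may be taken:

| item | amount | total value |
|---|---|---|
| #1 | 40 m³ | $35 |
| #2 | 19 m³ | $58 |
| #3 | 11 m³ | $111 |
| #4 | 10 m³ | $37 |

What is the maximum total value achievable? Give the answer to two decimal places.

Take in order of value per unit:
- #3 (111/11 per unit): all 11 → value 111, running total 111.00
- #4 (37/10 per unit): all 10 → value 37, running total 148.00
- #2 (58/19 per unit): all 19 → value 58, running total 206.00
- #1 (35/40 per unit): 25 of 40 → value 25×35/40 = 21.8750, running total 227.88
Total 227.88.

227.88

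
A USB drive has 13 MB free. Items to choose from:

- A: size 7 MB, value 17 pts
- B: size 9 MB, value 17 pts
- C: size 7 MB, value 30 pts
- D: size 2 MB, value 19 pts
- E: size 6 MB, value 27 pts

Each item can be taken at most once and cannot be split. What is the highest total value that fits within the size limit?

57 pts

Check high-value combinations within 13 MB:
- C+E: size 7+6=13, value 30+27=57
- C+D: size 7+2=9, value 30+19=49
- D+E: size 2+6=8, value 19+27=46
- A+E: size 7+6=13, value 17+27=44
Best: 57 pts.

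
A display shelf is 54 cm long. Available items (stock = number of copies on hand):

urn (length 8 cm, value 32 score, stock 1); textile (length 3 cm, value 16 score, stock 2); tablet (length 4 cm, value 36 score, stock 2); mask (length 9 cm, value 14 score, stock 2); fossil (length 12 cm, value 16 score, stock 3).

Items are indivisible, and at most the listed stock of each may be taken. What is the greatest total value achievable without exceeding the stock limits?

Best selections within length 54 and stock limits:
- 1×urn + 2×textile + 2×tablet + 2×mask + 1×fossil: length 52, value 180
- 1×urn + 2×textile + 2×tablet + 2×fossil: length 46, value 168
- 1×urn + 2×textile + 2×tablet + 1×mask + 1×fossil: length 43, value 166
- 1×urn + 1×textile + 2×tablet + 1×mask + 2×fossil: length 52, value 166
Best: 180 score.

180 score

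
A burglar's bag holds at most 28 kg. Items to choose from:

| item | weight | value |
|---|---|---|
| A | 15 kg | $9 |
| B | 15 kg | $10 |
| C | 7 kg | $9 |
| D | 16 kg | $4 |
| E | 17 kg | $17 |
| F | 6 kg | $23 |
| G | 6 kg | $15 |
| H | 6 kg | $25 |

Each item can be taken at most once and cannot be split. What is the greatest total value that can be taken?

Check high-value combinations within 28 kg:
- C+F+G+H: weight 7+6+6+6=25, value 9+23+15+25=72
- F+G+H: weight 6+6+6=18, value 23+15+25=63
- B+F+H: weight 15+6+6=27, value 10+23+25=58
Best: $72.

$72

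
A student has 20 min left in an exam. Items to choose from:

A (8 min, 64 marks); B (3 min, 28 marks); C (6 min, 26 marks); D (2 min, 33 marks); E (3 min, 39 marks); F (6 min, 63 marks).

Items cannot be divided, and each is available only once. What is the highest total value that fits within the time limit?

Check high-value combinations within 20 min:
- A+D+E+F: time 8+2+3+6=19, value 64+33+39+63=199
- A+B+E+F: time 8+3+3+6=20, value 64+28+39+63=194
- B+C+D+E+F: time 3+6+2+3+6=20, value 28+26+33+39+63=189
- A+B+D+F: time 8+3+2+6=19, value 64+28+33+63=188
- A+E+F: time 8+3+6=17, value 64+39+63=166
Best: 199 marks.

199 marks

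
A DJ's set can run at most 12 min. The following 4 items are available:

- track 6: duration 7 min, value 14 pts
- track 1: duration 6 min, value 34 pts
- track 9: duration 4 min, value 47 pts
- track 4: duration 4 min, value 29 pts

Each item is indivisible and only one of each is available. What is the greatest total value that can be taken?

81 pts

Check high-value combinations within 12 min:
- track 1+track 9: duration 6+4=10, value 34+47=81
- track 9+track 4: duration 4+4=8, value 47+29=76
- track 1+track 4: duration 6+4=10, value 34+29=63
Best: 81 pts.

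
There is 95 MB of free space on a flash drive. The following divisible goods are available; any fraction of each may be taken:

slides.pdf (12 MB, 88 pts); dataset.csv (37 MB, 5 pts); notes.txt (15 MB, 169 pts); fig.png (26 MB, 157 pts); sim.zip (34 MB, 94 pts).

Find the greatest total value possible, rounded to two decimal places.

Take in order of value per unit:
- notes.txt (169/15 per unit): all 15 → value 169, running total 169.00
- slides.pdf (88/12 per unit): all 12 → value 88, running total 257.00
- fig.png (157/26 per unit): all 26 → value 157, running total 414.00
- sim.zip (94/34 per unit): all 34 → value 94, running total 508.00
- dataset.csv (5/37 per unit): 8 of 37 → value 8×5/37 = 1.0811, running total 509.08
Total 509.08.

509.08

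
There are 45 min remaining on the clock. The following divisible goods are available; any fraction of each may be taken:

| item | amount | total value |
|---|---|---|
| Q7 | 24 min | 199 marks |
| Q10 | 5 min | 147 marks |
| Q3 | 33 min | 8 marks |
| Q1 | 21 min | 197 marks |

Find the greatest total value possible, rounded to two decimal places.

Take in order of value per unit:
- Q10 (147/5 per unit): all 5 → value 147, running total 147.00
- Q1 (197/21 per unit): all 21 → value 197, running total 344.00
- Q7 (199/24 per unit): 19 of 24 → value 19×199/24 = 157.5417, running total 501.54
Total 501.54.

501.54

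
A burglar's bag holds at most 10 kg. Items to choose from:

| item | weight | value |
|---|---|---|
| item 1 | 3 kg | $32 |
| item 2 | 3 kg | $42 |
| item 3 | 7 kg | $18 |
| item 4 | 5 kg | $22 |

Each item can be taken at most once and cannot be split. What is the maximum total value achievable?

Check high-value combinations within 10 kg:
- item 1+item 2: weight 3+3=6, value 32+42=74
- item 2+item 4: weight 3+5=8, value 42+22=64
- item 2+item 3: weight 3+7=10, value 42+18=60
- item 1+item 4: weight 3+5=8, value 32+22=54
- item 1+item 3: weight 3+7=10, value 32+18=50
Best: $74.

$74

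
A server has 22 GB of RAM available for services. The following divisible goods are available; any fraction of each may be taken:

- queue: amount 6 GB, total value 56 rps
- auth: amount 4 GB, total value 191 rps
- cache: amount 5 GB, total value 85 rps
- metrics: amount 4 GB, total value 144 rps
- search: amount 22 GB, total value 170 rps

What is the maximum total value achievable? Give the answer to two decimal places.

499.18

Take in order of value per unit:
- auth (191/4 per unit): all 4 → value 191, running total 191.00
- metrics (144/4 per unit): all 4 → value 144, running total 335.00
- cache (85/5 per unit): all 5 → value 85, running total 420.00
- queue (56/6 per unit): all 6 → value 56, running total 476.00
- search (170/22 per unit): 3 of 22 → value 3×170/22 = 23.1818, running total 499.18
Total 499.18.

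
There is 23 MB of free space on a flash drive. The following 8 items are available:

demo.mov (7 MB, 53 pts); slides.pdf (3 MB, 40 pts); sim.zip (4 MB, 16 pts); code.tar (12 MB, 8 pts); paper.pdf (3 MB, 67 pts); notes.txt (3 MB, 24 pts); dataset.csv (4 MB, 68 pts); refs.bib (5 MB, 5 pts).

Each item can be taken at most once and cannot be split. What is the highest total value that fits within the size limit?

252 pts

Check high-value combinations within 23 MB:
- demo.mov+slides.pdf+paper.pdf+notes.txt+dataset.csv: size 7+3+3+3+4=20, value 53+40+67+24+68=252
- demo.mov+slides.pdf+sim.zip+paper.pdf+dataset.csv: size 7+3+4+3+4=21, value 53+40+16+67+68=244
- demo.mov+slides.pdf+paper.pdf+dataset.csv+refs.bib: size 7+3+3+4+5=22, value 53+40+67+68+5=233
- demo.mov+slides.pdf+paper.pdf+dataset.csv: size 7+3+3+4=17, value 53+40+67+68=228
- demo.mov+sim.zip+paper.pdf+notes.txt+dataset.csv: size 7+4+3+3+4=21, value 53+16+67+24+68=228
Best: 252 pts.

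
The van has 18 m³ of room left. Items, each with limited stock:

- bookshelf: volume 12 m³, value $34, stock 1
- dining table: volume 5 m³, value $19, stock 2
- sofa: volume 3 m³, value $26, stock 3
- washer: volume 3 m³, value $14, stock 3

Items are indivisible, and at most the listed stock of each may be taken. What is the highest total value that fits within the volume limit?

$120

Top feasible selections:
- 3×sofa + 3×washer: volume 18, value 120
- 1×dining table + 3×sofa + 1×washer: volume 17, value 111
Best: $120.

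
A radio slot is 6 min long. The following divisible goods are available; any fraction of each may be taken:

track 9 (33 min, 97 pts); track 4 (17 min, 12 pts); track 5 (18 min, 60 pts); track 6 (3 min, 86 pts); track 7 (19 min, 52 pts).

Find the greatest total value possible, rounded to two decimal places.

96.00

Take in order of value per unit:
- track 6 (86/3 per unit): all 3 → value 86, running total 86.00
- track 5 (60/18 per unit): 3 of 18 → value 3×60/18 = 10.0000, running total 96.00
Total 96.00.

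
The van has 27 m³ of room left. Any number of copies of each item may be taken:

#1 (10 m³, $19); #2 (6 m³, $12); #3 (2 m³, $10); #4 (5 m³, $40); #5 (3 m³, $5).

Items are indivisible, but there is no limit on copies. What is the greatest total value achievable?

Best value-per-unit is #4 at 40/5; filling with it alone gives 5×40 = 200.
Optimal mix: 1×#3 + 5×#4 → volume 27, value 210.

$210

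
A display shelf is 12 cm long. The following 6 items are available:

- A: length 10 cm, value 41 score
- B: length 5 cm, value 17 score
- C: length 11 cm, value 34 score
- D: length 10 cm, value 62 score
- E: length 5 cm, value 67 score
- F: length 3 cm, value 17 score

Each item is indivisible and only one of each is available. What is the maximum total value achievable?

84 score

Check high-value combinations within 12 cm:
- E+F: length 5+3=8, value 67+17=84
- B+E: length 5+5=10, value 17+67=84
- E: length 5, value 67
Best: 84 score.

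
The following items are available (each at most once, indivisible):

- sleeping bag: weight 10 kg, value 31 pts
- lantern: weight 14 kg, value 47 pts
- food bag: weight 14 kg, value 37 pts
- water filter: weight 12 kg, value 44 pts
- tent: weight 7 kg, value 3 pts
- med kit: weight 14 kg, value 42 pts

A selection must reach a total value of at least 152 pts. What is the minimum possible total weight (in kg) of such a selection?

Subsets with value ≥ 152, sorted by total weight:
- sleeping bag+lantern+water filter+med kit: weight 50, value 164
- sleeping bag+lantern+food bag+water filter: weight 50, value 159
- sleeping bag+food bag+water filter+med kit: weight 50, value 154
Minimum weight: 50 kg.

50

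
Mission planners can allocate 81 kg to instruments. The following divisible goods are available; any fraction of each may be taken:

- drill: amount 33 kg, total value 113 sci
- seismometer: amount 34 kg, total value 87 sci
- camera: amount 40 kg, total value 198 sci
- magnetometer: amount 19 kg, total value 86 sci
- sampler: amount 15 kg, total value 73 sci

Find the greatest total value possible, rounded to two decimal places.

380.97

Take in order of value per unit:
- camera (198/40 per unit): all 40 → value 198, running total 198.00
- sampler (73/15 per unit): all 15 → value 73, running total 271.00
- magnetometer (86/19 per unit): all 19 → value 86, running total 357.00
- drill (113/33 per unit): 7 of 33 → value 7×113/33 = 23.9697, running total 380.97
Total 380.97.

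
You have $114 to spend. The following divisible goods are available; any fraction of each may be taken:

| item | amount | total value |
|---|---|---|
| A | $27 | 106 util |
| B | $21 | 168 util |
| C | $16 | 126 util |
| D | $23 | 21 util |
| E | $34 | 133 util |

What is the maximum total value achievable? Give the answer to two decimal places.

547.61

Take in order of value per unit:
- B (168/21 per unit): all 21 → value 168, running total 168.00
- C (126/16 per unit): all 16 → value 126, running total 294.00
- A (106/27 per unit): all 27 → value 106, running total 400.00
- E (133/34 per unit): all 34 → value 133, running total 533.00
- D (21/23 per unit): 16 of 23 → value 16×21/23 = 14.6087, running total 547.61
Total 547.61.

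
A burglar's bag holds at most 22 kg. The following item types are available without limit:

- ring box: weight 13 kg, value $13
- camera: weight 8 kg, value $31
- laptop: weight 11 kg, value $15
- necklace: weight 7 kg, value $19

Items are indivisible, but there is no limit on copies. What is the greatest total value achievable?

Best value-per-unit is camera at 31/8; filling with it alone gives 2×31 = 62.
Optimal mix: 1×camera + 2×necklace → weight 22, value 69.

$69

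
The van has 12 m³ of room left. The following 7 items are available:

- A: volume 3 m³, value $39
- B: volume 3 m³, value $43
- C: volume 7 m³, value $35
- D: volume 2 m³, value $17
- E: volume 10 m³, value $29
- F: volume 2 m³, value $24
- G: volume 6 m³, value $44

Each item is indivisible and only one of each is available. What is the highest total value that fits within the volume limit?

$126

Check high-value combinations within 12 m³:
- A+B+G: volume 3+3+6=12, value 39+43+44=126
- A+B+D+F: volume 3+3+2+2=10, value 39+43+17+24=123
- B+F+G: volume 3+2+6=11, value 43+24+44=111
Best: $126.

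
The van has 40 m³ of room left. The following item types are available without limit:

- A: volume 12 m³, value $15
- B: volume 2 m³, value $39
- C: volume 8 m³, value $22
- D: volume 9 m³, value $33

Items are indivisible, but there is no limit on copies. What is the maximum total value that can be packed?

Best value-per-unit is B at 39/2, and filling with it alone uses volume 20×2=40. No mix of the others beats 20×39 = 780.

$780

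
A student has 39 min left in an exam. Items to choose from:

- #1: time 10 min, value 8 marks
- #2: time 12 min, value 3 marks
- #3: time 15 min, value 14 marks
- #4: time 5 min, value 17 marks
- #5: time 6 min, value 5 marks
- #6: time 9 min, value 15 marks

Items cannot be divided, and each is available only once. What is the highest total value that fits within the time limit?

54 marks

Check high-value combinations within 39 min:
- #1+#3+#4+#6: time 10+15+5+9=39, value 8+14+17+15=54
- #3+#4+#5+#6: time 15+5+6+9=35, value 14+17+5+15=51
- #3+#4+#6: time 15+5+9=29, value 14+17+15=46
- #1+#4+#5+#6: time 10+5+6+9=30, value 8+17+5+15=45
Best: 54 marks.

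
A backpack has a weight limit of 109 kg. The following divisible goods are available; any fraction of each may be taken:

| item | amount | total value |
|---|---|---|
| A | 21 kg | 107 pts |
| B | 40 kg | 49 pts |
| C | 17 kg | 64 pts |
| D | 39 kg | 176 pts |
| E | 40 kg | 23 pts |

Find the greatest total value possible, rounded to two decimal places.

386.20

Take in order of value per unit:
- A (107/21 per unit): all 21 → value 107, running total 107.00
- D (176/39 per unit): all 39 → value 176, running total 283.00
- C (64/17 per unit): all 17 → value 64, running total 347.00
- B (49/40 per unit): 32 of 40 → value 32×49/40 = 39.2000, running total 386.20
Total 386.20.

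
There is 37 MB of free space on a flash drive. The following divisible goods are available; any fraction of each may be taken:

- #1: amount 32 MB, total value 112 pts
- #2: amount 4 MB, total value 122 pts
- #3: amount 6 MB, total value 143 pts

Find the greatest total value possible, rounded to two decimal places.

Take in order of value per unit:
- #2 (122/4 per unit): all 4 → value 122, running total 122.00
- #3 (143/6 per unit): all 6 → value 143, running total 265.00
- #1 (112/32 per unit): 27 of 32 → value 27×112/32 = 94.5000, running total 359.50
Total 359.50.

359.50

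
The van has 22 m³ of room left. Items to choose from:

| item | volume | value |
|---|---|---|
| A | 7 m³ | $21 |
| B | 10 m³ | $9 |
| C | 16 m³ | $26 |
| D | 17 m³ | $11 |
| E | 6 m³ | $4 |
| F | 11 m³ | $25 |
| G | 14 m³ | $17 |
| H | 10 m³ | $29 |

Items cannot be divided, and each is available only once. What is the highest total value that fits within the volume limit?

This is a 0/1 knapsack; check combinations near the capacity.
- F+H: volume 11+10=21, value 25+29=54
- A+H: volume 7+10=17, value 21+29=50
- A+F: volume 7+11=18, value 21+25=46
- B+H: volume 10+10=20, value 9+29=38
Best: $54.

$54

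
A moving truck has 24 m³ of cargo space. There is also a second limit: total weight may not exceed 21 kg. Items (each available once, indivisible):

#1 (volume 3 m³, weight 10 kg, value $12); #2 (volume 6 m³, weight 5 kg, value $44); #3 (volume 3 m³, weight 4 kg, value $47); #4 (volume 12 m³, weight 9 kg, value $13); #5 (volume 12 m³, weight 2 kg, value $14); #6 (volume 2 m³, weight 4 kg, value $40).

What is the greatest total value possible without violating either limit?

Feasible sets respecting both limits:
- #2+#3+#5+#6: volume 23, weight 15, value 145
- #2+#3+#6: volume 11, weight 13, value 131
- #1+#2+#3+#5: volume 24, weight 21, value 117
- #1+#3+#5+#6: volume 20, weight 20, value 113
Best: $145.

$145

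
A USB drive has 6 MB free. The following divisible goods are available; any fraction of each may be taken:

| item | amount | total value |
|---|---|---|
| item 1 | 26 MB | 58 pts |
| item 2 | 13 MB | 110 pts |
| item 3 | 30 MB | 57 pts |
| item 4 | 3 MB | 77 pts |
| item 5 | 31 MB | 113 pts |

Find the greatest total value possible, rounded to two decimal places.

Take in order of value per unit:
- item 4 (77/3 per unit): all 3 → value 77, running total 77.00
- item 2 (110/13 per unit): 3 of 13 → value 3×110/13 = 25.3846, running total 102.38
Total 102.38.

102.38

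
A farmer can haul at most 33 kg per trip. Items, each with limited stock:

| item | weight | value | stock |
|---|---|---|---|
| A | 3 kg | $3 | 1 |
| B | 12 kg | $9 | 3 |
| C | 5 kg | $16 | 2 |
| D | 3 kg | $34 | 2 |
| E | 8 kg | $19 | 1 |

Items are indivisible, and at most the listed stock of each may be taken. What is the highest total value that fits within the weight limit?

Best selections within weight 33 and stock limits:
- 1×A + 2×C + 2×D + 1×E: weight 27, value 122
- 2×C + 2×D + 1×E: weight 24, value 119
- 1×B + 1×C + 2×D + 1×E: weight 31, value 112
Best: $122.

$122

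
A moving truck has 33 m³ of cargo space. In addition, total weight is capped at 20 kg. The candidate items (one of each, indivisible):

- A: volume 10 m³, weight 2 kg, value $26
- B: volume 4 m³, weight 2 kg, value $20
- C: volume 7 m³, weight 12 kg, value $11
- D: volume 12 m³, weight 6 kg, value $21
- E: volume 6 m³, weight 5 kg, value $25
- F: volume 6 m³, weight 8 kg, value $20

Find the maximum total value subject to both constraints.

Feasible sets respecting both limits:
- A+B+D+E: volume 32, weight 15, value 92
- A+B+E+F: volume 26, weight 17, value 91
- A+B+D+F: volume 32, weight 18, value 87
- A+D+E: volume 28, weight 13, value 72
Best: $92.

$92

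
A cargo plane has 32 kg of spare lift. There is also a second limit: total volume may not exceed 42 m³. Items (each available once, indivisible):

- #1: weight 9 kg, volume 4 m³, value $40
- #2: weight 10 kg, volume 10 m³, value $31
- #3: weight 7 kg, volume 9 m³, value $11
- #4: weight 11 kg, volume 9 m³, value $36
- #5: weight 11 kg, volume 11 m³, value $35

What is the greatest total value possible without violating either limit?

$111

Feasible sets respecting both limits:
- #1+#4+#5: weight 31, volume 24, value 111
- #1+#2+#4: weight 30, volume 23, value 107
- #1+#2+#5: weight 30, volume 25, value 106
- #2+#4+#5: weight 32, volume 30, value 102
Best: $111.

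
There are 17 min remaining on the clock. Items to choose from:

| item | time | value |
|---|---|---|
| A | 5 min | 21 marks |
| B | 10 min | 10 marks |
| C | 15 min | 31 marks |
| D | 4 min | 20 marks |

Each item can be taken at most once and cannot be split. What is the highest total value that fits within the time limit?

This is a 0/1 knapsack; check combinations near the capacity.
- A+D: time 5+4=9, value 21+20=41
- A+B: time 5+10=15, value 21+10=31
- C: time 15, value 31
Best: 41 marks.

41 marks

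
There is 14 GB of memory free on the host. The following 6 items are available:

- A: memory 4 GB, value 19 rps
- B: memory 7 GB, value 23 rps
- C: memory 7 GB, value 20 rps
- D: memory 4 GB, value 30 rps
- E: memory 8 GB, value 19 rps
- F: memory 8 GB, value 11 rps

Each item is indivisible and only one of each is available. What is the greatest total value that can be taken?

53 rps

Check high-value combinations within 14 GB:
- B+D: memory 7+4=11, value 23+30=53
- C+D: memory 7+4=11, value 20+30=50
- A+D: memory 4+4=8, value 19+30=49
Best: 53 rps.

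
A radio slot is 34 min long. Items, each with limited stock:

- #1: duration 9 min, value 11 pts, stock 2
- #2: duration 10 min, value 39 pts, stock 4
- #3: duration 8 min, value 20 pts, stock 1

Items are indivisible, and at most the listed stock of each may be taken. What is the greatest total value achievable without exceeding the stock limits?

Best selections within duration 34 and stock limits:
- 3×#2: duration 30, value 117
- 2×#2 + 1×#3: duration 28, value 98
- 1×#1 + 2×#2: duration 29, value 89
Best: 117 pts.

117 pts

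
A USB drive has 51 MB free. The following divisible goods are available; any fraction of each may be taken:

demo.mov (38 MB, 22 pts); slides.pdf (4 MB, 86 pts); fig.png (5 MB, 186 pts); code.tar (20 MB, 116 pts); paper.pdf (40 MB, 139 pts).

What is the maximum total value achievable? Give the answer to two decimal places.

464.45

Take in order of value per unit:
- fig.png (186/5 per unit): all 5 → value 186, running total 186.00
- slides.pdf (86/4 per unit): all 4 → value 86, running total 272.00
- code.tar (116/20 per unit): all 20 → value 116, running total 388.00
- paper.pdf (139/40 per unit): 22 of 40 → value 22×139/40 = 76.4500, running total 464.45
Total 464.45.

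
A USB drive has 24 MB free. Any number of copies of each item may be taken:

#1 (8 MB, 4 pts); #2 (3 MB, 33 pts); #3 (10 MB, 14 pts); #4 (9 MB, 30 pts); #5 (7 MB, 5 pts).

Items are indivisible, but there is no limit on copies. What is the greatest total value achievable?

264 pts

Best value-per-unit is #2 at 33/3, and filling with it alone uses size 8×3=24. No mix of the others beats 8×33 = 264.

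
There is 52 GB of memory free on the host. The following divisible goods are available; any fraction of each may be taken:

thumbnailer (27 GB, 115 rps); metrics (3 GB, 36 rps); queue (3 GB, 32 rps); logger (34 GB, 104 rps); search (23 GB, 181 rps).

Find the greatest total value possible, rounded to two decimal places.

346.96

Take in order of value per unit:
- metrics (36/3 per unit): all 3 → value 36, running total 36.00
- queue (32/3 per unit): all 3 → value 32, running total 68.00
- search (181/23 per unit): all 23 → value 181, running total 249.00
- thumbnailer (115/27 per unit): 23 of 27 → value 23×115/27 = 97.9630, running total 346.96
Total 346.96.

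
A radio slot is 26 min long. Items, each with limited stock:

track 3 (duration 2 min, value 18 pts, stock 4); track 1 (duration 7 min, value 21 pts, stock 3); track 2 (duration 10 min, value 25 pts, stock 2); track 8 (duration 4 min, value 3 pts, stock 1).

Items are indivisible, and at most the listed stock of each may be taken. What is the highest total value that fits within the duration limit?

Top feasible selections:
- 4×track 3 + 1×track 1 + 1×track 2: duration 25, value 118
- 4×track 3 + 2×track 1 + 1×track 8: duration 26, value 117
- 4×track 3 + 2×track 1: duration 22, value 114
Best: 118 pts.

118 pts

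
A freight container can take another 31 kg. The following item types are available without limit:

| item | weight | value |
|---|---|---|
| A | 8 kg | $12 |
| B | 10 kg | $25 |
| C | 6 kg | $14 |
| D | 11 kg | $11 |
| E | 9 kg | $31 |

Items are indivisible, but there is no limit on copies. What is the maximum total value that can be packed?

$93

Best value-per-unit is E at 31/9, and filling with it alone uses weight 3×9=27. No mix of the others beats 3×31 = 93.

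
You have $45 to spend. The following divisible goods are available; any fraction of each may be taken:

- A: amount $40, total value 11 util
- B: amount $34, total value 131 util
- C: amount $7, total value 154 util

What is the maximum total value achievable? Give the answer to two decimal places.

Take in order of value per unit:
- C (154/7 per unit): all 7 → value 154, running total 154.00
- B (131/34 per unit): all 34 → value 131, running total 285.00
- A (11/40 per unit): 4 of 40 → value 4×11/40 = 1.1000, running total 286.10
Total 286.10.

286.10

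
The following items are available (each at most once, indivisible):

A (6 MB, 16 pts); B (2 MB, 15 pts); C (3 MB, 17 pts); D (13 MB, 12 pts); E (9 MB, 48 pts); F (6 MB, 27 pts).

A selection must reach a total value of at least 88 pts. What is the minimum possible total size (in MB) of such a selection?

Subsets with value ≥ 88, sorted by total size:
- B+E+F: size 17, value 90
- C+E+F: size 18, value 92
Minimum size: 17 MB.

17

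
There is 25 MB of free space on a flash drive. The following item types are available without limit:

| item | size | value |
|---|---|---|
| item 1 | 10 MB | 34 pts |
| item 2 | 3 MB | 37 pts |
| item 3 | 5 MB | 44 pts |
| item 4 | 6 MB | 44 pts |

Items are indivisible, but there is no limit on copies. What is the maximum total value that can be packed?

296 pts

Best value-per-unit is item 2 at 37/3, and filling with it alone uses size 8×3=24. No mix of the others beats 8×37 = 296.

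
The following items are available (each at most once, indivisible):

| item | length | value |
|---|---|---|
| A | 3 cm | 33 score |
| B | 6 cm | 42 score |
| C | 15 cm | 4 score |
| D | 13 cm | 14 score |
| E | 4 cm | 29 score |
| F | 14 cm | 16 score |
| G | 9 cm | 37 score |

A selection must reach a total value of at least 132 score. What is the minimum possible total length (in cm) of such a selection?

22

Subsets with value ≥ 132, sorted by total length:
- A+B+E+G: length 22, value 141
- A+B+D+E+G: length 35, value 155
- A+B+E+F+G: length 36, value 157
- A+B+C+E+G: length 37, value 145
Minimum length: 22 cm.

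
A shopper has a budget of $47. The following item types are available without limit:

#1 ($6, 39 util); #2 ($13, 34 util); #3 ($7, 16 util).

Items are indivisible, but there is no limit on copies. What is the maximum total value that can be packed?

273 util

Best value-per-unit is #1 at 39/6, and filling with it alone uses cost 7×6=42. No mix of the others beats 7×39 = 273.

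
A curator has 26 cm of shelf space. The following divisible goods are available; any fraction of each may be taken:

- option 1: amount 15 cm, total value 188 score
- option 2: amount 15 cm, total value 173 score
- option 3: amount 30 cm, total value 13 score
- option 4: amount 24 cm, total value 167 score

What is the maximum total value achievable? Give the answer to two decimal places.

Take in order of value per unit:
- option 1 (188/15 per unit): all 15 → value 188, running total 188.00
- option 2 (173/15 per unit): 11 of 15 → value 11×173/15 = 126.8667, running total 314.87
Total 314.87.

314.87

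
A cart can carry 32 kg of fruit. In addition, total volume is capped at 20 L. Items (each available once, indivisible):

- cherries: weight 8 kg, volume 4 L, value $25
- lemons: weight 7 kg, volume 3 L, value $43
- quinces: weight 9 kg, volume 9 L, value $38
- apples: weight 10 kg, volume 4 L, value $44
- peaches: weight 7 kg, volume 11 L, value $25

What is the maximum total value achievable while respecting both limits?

Feasible sets respecting both limits:
- lemons+quinces+apples: weight 26, volume 16, value 125
- cherries+lemons+apples: weight 25, volume 11, value 112
- lemons+apples+peaches: weight 24, volume 18, value 112
- cherries+quinces+apples: weight 27, volume 17, value 107
Best: $125.

$125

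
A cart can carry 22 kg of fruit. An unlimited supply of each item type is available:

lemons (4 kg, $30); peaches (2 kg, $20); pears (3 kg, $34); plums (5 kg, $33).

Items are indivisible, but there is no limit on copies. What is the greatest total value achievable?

Best value-per-unit is pears at 34/3; filling with it alone gives 7×34 = 238.
Optimal mix: 2×peaches + 6×pears → weight 22, value 244.

$244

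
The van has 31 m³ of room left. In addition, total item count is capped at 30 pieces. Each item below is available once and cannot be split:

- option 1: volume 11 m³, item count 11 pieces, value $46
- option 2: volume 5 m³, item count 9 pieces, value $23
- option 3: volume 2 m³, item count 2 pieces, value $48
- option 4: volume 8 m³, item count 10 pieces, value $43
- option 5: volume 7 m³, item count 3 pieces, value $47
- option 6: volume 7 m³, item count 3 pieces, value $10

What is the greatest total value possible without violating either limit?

Feasible sets respecting both limits:
- option 1+option 3+option 4+option 5: volume 28, item count 26, value 184
- option 2+option 3+option 4+option 5+option 6: volume 29, item count 27, value 171
- option 1+option 2+option 3+option 5: volume 25, item count 25, value 164
Best: $184.

$184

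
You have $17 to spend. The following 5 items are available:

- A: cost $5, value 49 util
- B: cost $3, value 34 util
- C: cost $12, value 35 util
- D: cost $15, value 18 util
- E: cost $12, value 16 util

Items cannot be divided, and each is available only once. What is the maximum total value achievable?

This is a 0/1 knapsack; check combinations near the capacity.
- A+C: cost 5+12=17, value 49+35=84
- A+B: cost 5+3=8, value 49+34=83
- B+C: cost 3+12=15, value 34+35=69
- A+E: cost 5+12=17, value 49+16=65
Best: 84 util.

84 util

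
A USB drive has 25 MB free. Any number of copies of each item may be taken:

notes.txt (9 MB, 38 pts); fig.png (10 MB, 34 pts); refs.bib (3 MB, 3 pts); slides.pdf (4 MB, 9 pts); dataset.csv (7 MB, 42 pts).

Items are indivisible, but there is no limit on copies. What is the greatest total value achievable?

135 pts

Best value-per-unit is dataset.csv at 42/7; filling with it alone gives 3×42 = 126.
Optimal mix: 1×slides.pdf + 3×dataset.csv → size 25, value 135.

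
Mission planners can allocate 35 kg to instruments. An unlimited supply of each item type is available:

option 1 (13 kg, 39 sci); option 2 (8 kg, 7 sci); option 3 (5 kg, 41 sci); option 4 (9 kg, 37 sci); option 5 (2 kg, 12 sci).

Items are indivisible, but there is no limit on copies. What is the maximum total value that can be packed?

Best value-per-unit is option 3 at 41/5, and filling with it alone uses mass 7×5=35. No mix of the others beats 7×41 = 287.

287 sci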